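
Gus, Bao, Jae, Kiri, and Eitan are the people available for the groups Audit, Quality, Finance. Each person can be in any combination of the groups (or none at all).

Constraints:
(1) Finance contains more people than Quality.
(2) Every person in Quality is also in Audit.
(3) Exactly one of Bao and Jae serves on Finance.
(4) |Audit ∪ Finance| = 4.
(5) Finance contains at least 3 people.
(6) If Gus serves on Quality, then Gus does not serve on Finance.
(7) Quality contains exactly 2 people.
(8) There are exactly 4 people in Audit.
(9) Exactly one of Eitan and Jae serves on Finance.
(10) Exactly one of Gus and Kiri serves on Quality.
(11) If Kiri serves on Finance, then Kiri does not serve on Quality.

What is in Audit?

Audit = {Bao, Eitan, Gus, Kiri}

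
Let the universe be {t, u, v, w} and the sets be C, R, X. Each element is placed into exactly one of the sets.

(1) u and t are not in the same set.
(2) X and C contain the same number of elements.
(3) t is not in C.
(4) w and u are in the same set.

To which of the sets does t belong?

t: X

From (3): t ∉ C.
Suppose t ∈ R: no assignment then satisfies all the clues, so t ∉ R.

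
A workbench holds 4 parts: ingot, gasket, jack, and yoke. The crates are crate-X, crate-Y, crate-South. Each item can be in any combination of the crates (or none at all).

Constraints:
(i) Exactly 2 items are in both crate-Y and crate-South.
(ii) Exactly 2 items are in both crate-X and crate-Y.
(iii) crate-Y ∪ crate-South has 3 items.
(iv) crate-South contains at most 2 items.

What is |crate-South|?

2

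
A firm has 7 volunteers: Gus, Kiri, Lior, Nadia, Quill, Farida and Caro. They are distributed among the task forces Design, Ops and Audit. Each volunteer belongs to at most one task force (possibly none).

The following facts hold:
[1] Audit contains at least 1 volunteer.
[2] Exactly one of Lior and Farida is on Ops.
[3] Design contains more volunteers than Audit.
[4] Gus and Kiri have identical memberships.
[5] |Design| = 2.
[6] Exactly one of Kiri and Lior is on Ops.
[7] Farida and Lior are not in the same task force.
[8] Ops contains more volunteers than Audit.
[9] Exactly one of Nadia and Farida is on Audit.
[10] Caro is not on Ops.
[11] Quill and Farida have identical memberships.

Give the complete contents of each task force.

From (10): Caro ∉ Ops.
Suppose Gus ∈ Design: no assignment then satisfies all the clues, so Gus ∉ Design.

Design = {Caro, Lior}; Ops = {Farida, Gus, Kiri, Quill}; Audit = {Nadia}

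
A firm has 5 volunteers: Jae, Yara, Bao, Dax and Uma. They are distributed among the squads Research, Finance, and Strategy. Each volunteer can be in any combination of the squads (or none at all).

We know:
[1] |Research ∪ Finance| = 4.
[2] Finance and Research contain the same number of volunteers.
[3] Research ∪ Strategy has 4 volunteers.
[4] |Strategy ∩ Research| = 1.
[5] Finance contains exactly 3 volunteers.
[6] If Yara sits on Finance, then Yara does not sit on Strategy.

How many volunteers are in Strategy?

2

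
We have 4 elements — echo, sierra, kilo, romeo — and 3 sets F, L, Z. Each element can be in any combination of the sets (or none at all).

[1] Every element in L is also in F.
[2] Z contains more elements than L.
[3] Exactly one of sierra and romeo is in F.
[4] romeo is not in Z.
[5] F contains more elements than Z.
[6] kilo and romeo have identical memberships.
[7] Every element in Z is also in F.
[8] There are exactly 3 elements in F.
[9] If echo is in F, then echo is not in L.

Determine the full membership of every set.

F = {echo, kilo, romeo}; L = {}; Z = {echo}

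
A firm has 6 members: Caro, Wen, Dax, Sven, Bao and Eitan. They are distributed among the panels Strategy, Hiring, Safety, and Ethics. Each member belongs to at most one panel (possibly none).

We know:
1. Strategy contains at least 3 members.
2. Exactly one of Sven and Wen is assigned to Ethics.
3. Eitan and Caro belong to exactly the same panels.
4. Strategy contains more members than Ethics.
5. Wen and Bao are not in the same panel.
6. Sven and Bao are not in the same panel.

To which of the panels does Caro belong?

Caro: Strategy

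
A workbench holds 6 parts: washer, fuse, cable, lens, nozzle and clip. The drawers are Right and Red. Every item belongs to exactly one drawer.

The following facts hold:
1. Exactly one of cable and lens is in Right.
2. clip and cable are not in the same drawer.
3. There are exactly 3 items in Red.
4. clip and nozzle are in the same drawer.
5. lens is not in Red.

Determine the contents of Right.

From (5): lens ∉ Red.
Only one drawer left: lens ∈ Right.
(1) (exactly one): cable ∉ Right.
Only one drawer left: cable ∈ Red.
(2): clip ∉ Red.
(4): nozzle matches clip: nozzle ∉ Red.
Only one drawer left: nozzle ∈ Right.
Only one drawer left: clip ∈ Right.
(3): only 3 candidates remain for Red, so all are in.

Right = {clip, lens, nozzle}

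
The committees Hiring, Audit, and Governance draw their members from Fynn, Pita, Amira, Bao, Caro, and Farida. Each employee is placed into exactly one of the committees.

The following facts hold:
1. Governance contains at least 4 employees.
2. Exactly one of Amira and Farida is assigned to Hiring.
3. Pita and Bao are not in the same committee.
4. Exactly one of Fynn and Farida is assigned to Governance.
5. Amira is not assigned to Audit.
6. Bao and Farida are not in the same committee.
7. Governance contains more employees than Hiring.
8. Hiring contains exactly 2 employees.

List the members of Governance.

Governance = {Amira, Bao, Caro, Fynn}

From (5): Amira ∉ Audit.
Suppose Fynn ∉ Governance: no assignment then satisfies all the clues, so Fynn ∈ Governance.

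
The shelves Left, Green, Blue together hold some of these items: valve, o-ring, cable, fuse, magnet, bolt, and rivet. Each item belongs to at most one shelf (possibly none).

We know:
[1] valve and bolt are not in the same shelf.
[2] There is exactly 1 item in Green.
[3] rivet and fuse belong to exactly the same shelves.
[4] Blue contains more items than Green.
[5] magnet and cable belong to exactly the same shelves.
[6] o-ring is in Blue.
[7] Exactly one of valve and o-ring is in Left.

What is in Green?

Green = {bolt}

From (6): o-ring ∈ Blue.
(7) (exactly one): valve ∈ Left.
(1): bolt ∉ Left.
Suppose cable ∈ Green: no assignment then satisfies all the clues, so cable ∉ Green.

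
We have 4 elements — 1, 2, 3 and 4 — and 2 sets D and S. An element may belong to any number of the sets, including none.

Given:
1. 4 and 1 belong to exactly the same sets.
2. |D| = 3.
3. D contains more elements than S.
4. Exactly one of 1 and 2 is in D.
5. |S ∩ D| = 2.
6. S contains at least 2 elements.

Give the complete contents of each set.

D = {1, 3, 4}; S = {1, 4}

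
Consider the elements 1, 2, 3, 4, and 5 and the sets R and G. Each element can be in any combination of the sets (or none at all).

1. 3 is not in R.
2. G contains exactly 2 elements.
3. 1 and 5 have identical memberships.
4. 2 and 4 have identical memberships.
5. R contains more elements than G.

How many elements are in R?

4

From (1): 3 ∉ R.
Suppose 1 ∉ R: no assignment then satisfies all the clues, so 1 ∈ R.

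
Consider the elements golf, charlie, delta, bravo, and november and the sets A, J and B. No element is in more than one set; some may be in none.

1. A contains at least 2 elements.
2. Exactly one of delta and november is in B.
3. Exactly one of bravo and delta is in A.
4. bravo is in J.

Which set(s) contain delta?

From (4): bravo ∈ J.
(3) (exactly one): delta ∈ A.
(2) (exactly one): november ∈ B.

delta: A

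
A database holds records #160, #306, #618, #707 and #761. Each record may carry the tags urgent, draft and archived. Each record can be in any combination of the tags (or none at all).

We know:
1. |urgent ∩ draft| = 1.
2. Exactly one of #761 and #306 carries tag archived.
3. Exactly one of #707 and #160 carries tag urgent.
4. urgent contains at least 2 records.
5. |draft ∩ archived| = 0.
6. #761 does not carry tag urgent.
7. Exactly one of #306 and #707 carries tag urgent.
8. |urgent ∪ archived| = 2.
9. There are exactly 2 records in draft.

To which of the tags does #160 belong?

#160: draft, urgent

From (6): #761 ∉ urgent.
Suppose #160 ∉ urgent: no assignment then satisfies all the clues, so #160 ∈ urgent.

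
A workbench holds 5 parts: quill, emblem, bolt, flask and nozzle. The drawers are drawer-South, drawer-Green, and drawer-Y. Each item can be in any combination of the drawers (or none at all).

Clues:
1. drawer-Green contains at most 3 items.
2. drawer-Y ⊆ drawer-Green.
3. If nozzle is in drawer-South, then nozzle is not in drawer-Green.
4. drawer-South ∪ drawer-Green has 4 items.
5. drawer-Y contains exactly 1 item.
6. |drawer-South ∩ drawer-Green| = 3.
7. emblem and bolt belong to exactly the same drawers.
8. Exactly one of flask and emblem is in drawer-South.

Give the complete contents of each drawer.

drawer-South = {bolt, emblem, nozzle, quill}; drawer-Green = {bolt, emblem, quill}; drawer-Y = {quill}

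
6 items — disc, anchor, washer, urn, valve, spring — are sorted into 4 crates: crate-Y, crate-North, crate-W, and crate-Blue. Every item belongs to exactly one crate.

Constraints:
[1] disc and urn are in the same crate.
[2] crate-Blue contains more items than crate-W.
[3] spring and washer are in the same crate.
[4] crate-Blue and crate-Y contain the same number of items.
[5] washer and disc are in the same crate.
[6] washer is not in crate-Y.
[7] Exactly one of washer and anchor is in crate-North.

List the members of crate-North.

From (6): washer ∉ crate-Y.
(3): spring matches washer: spring ∉ crate-Y.
(5): disc matches washer: disc ∉ crate-Y.
(1): urn matches disc: urn ∉ crate-Y.
Suppose disc ∉ crate-North: no assignment then satisfies all the clues, so disc ∈ crate-North.

crate-North = {disc, spring, urn, washer}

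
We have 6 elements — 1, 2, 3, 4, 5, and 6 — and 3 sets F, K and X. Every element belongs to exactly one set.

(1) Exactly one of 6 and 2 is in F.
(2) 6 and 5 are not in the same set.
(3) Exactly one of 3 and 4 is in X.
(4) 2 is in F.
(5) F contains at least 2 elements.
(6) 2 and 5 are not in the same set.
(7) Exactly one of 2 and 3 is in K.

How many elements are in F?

2

From (4): 2 ∈ F.
(1) (exactly one): 6 ∉ F.
(6): 5 ∉ F.
(7) (exactly one): 3 ∈ K.
(3) (exactly one): 4 ∈ X.
(5): only 2 candidates remain for F, so all are in.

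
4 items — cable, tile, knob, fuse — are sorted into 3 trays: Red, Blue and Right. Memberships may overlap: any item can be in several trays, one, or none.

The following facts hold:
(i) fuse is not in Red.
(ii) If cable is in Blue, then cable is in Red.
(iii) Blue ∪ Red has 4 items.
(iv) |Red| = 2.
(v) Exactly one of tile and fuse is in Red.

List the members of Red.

Red = {cable, tile}

From (i): fuse ∉ Red.
(v) (exactly one): tile ∈ Red.
Suppose cable ∉ Red: no assignment then satisfies all the clues, so cable ∈ Red.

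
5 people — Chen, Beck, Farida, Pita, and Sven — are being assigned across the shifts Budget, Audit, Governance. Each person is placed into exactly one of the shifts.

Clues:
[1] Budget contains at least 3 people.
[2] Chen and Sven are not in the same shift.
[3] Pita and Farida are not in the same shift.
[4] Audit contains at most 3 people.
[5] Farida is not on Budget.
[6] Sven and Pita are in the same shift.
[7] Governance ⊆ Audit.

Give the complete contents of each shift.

From (5): Farida ∉ Budget.
Suppose Chen ∈ Budget: no assignment then satisfies all the clues, so Chen ∉ Budget.

Budget = {Beck, Pita, Sven}; Audit = {Chen, Farida}; Governance = {}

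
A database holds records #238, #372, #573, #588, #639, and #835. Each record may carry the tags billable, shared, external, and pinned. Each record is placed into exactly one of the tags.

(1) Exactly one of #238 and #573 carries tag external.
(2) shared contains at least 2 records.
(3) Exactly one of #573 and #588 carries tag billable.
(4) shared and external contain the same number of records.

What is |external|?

2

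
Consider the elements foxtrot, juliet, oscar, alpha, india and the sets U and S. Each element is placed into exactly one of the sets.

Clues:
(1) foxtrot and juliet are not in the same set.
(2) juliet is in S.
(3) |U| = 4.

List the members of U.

From (2): juliet ∈ S.
(1): foxtrot ∉ S.
(3): only 4 candidates remain for U, so all are in.

U = {alpha, foxtrot, india, oscar}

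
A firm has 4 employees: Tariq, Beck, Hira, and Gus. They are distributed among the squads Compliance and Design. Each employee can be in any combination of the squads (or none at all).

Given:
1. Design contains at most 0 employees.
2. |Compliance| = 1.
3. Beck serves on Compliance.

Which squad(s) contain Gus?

From (3): Beck ∈ Compliance.
(1): Design already has 0, so the rest are out.
(2): Compliance already has 1, so the rest are out.

Gus: none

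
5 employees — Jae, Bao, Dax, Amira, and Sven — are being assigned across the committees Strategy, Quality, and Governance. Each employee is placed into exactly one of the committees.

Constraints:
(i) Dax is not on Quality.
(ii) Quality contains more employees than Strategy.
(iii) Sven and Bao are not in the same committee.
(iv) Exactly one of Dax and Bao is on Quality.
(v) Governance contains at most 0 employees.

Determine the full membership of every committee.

Strategy = {Dax, Sven}; Quality = {Amira, Bao, Jae}; Governance = {}

From (i): Dax ∉ Quality.
(iv) (exactly one): Bao ∈ Quality.
(v): Governance already has 0, so the rest are out.
Only one committee left: Dax ∈ Strategy.
(iii): Sven ∉ Quality.
Only one committee left: Sven ∈ Strategy.
Suppose Jae ∈ Strategy: no assignment then satisfies all the clues, so Jae ∉ Strategy.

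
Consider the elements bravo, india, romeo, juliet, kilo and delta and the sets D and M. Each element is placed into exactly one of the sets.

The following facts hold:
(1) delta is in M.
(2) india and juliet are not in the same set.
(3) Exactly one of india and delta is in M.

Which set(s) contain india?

india: D

From (1): delta ∈ M.
(3) (exactly one): india ∉ M.
Only one set left: india ∈ D.
(2): juliet ∉ D.
Only one set left: juliet ∈ M.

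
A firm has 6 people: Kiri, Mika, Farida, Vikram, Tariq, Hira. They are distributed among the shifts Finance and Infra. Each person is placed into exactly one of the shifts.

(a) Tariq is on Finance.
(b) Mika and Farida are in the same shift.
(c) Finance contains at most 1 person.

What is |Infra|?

From (a): Tariq ∈ Finance.
(c): Finance already has 1, so the rest are out.
Only one shift left: Kiri ∈ Infra.
Only one shift left: Mika ∈ Infra.
Only one shift left: Farida ∈ Infra.
Only one shift left: Vikram ∈ Infra.
Only one shift left: Hira ∈ Infra.

5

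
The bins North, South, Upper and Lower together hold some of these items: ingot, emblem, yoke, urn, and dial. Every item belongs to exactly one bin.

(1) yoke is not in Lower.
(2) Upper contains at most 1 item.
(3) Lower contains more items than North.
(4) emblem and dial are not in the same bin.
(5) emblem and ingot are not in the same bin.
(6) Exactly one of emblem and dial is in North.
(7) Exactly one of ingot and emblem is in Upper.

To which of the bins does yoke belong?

yoke: South

From (1): yoke ∉ Lower.
Suppose yoke ∈ North: no assignment then satisfies all the clues, so yoke ∉ North.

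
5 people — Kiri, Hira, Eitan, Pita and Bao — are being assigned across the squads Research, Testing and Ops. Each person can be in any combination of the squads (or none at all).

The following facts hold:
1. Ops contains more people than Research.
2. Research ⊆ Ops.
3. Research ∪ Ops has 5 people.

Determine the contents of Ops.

Ops = {Bao, Eitan, Hira, Kiri, Pita}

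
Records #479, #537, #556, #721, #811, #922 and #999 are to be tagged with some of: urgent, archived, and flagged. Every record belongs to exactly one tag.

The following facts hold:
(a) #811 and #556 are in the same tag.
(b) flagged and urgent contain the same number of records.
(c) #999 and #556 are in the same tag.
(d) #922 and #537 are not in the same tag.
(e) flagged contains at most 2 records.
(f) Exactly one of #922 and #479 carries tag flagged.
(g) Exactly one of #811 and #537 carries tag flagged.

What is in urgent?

urgent = {#721, #922}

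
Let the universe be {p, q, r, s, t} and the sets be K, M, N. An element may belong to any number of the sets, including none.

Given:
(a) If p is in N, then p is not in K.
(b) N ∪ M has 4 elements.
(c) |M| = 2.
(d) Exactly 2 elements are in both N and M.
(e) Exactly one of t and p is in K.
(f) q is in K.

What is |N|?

4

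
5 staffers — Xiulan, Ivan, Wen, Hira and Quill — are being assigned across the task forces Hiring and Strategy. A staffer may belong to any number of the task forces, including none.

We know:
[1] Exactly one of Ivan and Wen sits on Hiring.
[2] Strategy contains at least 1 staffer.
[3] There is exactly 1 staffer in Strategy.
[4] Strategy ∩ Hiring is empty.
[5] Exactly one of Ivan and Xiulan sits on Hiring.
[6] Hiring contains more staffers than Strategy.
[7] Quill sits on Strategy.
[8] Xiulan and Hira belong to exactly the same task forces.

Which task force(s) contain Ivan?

From (7): Quill ∈ Strategy.
(3): Strategy already has 1, so the rest are out.
(4) (disjoint): Quill ∉ Hiring.
Suppose Ivan ∈ Hiring: no assignment then satisfies all the clues, so Ivan ∉ Hiring.

Ivan: none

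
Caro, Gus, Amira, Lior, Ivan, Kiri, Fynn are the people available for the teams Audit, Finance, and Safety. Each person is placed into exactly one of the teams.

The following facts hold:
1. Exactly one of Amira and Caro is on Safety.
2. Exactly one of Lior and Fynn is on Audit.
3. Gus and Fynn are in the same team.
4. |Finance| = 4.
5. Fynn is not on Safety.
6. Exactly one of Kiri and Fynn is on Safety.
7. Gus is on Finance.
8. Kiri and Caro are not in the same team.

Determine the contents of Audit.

Audit = {Lior}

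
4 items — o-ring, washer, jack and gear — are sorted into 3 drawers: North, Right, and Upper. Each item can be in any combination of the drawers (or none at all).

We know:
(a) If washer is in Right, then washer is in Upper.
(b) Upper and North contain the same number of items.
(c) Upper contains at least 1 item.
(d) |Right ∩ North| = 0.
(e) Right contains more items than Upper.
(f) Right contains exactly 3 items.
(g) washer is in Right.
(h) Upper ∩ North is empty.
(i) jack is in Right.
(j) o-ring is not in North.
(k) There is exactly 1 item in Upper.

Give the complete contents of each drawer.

North = {gear}; Right = {jack, o-ring, washer}; Upper = {washer}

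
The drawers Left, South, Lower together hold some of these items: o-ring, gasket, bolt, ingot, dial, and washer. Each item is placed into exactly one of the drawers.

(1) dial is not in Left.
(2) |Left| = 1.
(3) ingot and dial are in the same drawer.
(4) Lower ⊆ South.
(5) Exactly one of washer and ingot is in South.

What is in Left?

Left = {washer}

From (1): dial ∉ Left.
(3): ingot matches dial: ingot ∉ Left.
Suppose o-ring ∈ Left: no assignment then satisfies all the clues, so o-ring ∉ Left.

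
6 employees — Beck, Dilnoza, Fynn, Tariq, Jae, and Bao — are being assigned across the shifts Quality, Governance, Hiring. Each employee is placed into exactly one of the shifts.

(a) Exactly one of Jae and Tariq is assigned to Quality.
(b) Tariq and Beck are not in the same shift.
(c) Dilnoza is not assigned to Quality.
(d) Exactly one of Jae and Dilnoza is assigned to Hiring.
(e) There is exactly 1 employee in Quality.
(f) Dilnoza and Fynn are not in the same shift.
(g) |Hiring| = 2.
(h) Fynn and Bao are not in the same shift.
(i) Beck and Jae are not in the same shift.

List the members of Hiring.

Hiring = {Fynn, Jae}

From (c): Dilnoza ∉ Quality.
Suppose Beck ∈ Hiring: no assignment then satisfies all the clues, so Beck ∉ Hiring.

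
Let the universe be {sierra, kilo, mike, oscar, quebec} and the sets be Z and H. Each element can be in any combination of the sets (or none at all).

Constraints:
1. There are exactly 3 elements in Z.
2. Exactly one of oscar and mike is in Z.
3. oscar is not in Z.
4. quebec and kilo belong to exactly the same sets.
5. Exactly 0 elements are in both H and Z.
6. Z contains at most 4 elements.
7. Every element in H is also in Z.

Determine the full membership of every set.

Z = {kilo, mike, quebec}; H = {}

From (3): oscar ∉ Z.
(2) (exactly one): mike ∈ Z.
(7) contrapositive: oscar ∉ H.
Suppose sierra ∈ Z: no assignment then satisfies all the clues, so sierra ∉ Z.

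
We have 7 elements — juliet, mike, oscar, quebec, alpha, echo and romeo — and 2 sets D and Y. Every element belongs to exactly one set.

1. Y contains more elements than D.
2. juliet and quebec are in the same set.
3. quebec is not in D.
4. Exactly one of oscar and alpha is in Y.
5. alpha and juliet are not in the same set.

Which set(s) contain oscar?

oscar: Y

From (3): quebec ∉ D.
(2): juliet matches quebec: juliet ∉ D.
Only one set left: juliet ∈ Y.
Only one set left: quebec ∈ Y.
(5): alpha ∉ Y.
Only one set left: alpha ∈ D.
(4) (exactly one): oscar ∈ Y.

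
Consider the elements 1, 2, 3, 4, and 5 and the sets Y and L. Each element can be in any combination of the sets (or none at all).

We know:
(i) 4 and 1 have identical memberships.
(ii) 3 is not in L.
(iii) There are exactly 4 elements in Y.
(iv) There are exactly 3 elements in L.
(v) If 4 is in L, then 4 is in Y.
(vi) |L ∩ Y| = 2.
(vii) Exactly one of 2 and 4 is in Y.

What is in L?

L = {1, 2, 4}

From (ii): 3 ∉ L.
Suppose 1 ∉ L: no assignment then satisfies all the clues, so 1 ∈ L.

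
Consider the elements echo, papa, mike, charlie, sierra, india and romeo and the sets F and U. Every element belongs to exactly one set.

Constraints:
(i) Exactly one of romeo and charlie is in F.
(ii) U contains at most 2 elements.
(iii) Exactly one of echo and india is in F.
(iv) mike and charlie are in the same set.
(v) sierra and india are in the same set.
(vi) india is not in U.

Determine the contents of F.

F = {charlie, india, mike, papa, sierra}

From (vi): india ∉ U.
(v): sierra matches india: sierra ∉ U.
Only one set left: sierra ∈ F.
Only one set left: india ∈ F.
(iii) (exactly one): echo ∉ F.
Only one set left: echo ∈ U.
Suppose papa ∉ F: no assignment then satisfies all the clues, so papa ∈ F.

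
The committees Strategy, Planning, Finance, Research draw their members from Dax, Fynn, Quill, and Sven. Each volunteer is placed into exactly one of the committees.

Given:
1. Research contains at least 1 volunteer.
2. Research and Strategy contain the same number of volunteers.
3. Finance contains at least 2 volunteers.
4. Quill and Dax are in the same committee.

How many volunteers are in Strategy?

1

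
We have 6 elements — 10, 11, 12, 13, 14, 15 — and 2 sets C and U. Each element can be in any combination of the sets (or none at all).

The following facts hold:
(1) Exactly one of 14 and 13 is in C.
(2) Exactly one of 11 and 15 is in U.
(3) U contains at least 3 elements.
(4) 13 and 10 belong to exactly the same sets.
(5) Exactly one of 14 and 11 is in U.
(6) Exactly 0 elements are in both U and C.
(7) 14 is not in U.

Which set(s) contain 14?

From (7): 14 ∉ U.
(5) (exactly one): 11 ∈ U.
(2) (exactly one): 15 ∉ U.
Suppose 14 ∉ C: no assignment then satisfies all the clues, so 14 ∈ C.

14: C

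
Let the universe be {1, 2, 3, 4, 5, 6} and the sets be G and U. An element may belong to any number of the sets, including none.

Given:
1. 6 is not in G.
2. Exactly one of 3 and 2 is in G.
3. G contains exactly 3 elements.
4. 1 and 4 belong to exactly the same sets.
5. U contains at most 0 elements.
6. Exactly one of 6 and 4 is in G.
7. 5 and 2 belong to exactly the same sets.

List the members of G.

G = {1, 3, 4}

From (1): 6 ∉ G.
(5): U already has 0, so the rest are out.
(6) (exactly one): 4 ∈ G.
(4): 1 matches 4: 1 ∈ G.
Suppose 2 ∈ G: no assignment then satisfies all the clues, so 2 ∉ G.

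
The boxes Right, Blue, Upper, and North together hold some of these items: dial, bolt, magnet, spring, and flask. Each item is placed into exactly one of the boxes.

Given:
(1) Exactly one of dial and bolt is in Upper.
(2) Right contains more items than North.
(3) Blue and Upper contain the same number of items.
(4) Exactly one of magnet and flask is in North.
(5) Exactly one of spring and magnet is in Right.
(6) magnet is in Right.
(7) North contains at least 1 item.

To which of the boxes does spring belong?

spring: Blue

From (6): magnet ∈ Right.
(4) (exactly one): flask ∈ North.
(5) (exactly one): spring ∉ Right.
Suppose spring ∉ Blue: no assignment then satisfies all the clues, so spring ∈ Blue.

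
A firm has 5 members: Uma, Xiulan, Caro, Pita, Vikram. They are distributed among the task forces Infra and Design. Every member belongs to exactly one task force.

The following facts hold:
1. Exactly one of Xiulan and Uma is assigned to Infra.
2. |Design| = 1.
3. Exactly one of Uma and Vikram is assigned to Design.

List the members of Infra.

Infra = {Caro, Pita, Vikram, Xiulan}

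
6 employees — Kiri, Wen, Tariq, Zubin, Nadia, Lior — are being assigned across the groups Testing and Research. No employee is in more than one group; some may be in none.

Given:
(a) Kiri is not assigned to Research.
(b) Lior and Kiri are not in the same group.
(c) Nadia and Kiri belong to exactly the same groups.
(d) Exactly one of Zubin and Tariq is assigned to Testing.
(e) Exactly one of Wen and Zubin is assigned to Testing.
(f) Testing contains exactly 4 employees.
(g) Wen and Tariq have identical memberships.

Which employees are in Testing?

Testing = {Kiri, Nadia, Tariq, Wen}

From (a): Kiri ∉ Research.
(c): Nadia matches Kiri: Nadia ∉ Research.
Suppose Kiri ∉ Testing: no assignment then satisfies all the clues, so Kiri ∈ Testing.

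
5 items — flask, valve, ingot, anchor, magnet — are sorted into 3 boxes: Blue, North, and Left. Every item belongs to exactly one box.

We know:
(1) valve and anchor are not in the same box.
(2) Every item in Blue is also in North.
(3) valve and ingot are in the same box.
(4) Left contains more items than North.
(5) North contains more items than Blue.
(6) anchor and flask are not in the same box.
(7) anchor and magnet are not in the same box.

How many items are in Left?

4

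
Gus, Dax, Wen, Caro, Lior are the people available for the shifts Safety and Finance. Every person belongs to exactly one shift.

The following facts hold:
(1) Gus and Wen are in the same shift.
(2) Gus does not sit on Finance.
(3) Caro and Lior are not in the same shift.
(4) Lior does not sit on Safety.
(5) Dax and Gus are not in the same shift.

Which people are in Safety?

From (2): Gus ∉ Finance.
From (4): Lior ∉ Safety.
(1): Wen matches Gus: Wen ∉ Finance.
Only one shift left: Gus ∈ Safety.
Only one shift left: Wen ∈ Safety.
Only one shift left: Lior ∈ Finance.
(3): Caro ∉ Finance.
(5): Dax ∉ Safety.
Only one shift left: Dax ∈ Finance.
Only one shift left: Caro ∈ Safety.

Safety = {Caro, Gus, Wen}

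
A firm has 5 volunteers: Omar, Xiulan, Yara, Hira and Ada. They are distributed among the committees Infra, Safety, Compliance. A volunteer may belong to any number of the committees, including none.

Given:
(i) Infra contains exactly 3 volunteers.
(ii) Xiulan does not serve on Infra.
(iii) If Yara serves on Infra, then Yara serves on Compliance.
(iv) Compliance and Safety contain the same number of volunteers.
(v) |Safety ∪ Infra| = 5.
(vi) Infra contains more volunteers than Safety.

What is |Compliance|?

2

From (ii): Xiulan ∉ Infra.
Suppose Xiulan ∉ Safety: no assignment then satisfies all the clues, so Xiulan ∈ Safety.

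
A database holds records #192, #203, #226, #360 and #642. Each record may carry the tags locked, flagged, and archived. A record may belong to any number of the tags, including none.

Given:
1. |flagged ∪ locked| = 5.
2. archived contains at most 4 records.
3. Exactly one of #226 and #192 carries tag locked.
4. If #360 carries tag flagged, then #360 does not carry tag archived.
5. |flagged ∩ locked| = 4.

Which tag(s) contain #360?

#360: flagged, locked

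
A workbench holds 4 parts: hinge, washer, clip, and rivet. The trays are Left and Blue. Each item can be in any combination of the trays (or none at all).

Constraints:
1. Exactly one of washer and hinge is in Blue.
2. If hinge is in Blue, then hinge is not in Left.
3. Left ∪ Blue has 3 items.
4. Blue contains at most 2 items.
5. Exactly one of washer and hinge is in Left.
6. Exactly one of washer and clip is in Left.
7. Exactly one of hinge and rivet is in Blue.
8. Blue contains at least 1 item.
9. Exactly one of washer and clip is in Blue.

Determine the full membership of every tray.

Left = {washer}; Blue = {clip, hinge}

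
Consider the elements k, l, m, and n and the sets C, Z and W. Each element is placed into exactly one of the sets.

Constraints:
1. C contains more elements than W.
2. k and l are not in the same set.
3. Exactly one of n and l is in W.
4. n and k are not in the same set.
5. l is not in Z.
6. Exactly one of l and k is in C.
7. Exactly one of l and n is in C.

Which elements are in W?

W = {n}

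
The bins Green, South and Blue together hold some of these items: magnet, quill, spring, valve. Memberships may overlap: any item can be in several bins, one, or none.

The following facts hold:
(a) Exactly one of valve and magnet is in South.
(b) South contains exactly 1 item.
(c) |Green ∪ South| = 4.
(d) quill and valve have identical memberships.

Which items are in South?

South = {magnet}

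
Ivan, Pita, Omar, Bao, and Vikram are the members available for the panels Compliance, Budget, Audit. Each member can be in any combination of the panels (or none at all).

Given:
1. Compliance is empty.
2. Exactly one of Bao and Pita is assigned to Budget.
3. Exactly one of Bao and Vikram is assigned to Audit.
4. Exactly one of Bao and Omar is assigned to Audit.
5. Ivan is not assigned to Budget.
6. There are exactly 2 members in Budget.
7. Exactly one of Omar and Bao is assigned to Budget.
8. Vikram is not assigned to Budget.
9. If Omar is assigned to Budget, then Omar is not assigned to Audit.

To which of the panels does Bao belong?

Bao: Audit

From (5): Ivan ∉ Budget.
From (8): Vikram ∉ Budget.
(1): Compliance already has 0, so the rest are out.
Suppose Bao ∈ Budget: no assignment then satisfies all the clues, so Bao ∉ Budget.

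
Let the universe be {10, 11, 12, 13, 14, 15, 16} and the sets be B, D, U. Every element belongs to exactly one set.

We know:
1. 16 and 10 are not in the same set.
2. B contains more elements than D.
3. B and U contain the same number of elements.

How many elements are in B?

3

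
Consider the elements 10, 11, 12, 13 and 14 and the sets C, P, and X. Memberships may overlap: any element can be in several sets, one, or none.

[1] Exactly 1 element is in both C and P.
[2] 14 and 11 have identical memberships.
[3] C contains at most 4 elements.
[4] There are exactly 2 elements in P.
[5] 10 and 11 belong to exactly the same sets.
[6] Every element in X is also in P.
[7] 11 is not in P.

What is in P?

P = {12, 13}

From (7): 11 ∉ P.
(2): 14 matches 11: 14 ∉ P.
(5): 10 matches 11: 10 ∉ P.
(6) contrapositive: 10 ∉ X.
(6) contrapositive: 11 ∉ X.
(6) contrapositive: 14 ∉ X.
(4): only 2 candidates remain for P, so all are in.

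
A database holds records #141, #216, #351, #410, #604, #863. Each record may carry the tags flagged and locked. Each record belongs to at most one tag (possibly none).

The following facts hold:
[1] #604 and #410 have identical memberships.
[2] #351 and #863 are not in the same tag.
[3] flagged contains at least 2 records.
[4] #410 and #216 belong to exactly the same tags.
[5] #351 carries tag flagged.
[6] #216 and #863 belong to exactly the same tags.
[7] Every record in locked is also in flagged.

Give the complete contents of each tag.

flagged = {#141, #351}; locked = {}

From (5): #351 ∈ flagged.
(2): #863 ∉ flagged.
(6): #216 matches #863: #216 ∉ flagged.
(7) contrapositive: #216 ∉ locked.
(7) contrapositive: #863 ∉ locked.
(4): #410 matches #216: #410 ∉ flagged.
(4): #410 matches #216: #410 ∉ locked.
(1): #604 matches #410: #604 ∉ flagged.
(1): #604 matches #410: #604 ∉ locked.
(3): only 2 candidates remain for flagged, so all are in.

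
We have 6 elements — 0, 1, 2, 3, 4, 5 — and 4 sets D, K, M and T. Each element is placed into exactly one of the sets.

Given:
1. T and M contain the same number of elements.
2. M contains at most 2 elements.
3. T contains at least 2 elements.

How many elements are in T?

2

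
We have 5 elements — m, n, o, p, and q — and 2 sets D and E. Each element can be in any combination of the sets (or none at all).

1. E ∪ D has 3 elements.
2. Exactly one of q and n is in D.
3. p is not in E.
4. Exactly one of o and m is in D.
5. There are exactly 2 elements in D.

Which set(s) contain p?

From (3): p ∉ E.
Suppose p ∈ D: no assignment then satisfies all the clues, so p ∉ D.

p: none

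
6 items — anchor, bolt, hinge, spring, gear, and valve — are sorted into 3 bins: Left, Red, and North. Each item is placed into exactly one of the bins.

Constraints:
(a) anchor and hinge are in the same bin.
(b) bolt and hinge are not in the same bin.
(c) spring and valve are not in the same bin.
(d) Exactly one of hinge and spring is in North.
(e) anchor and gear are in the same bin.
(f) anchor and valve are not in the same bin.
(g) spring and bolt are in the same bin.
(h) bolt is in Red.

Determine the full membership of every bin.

From (h): bolt ∈ Red.
(b): hinge ∉ Red.
(g): spring matches bolt: spring ∉ Left.
(g): spring matches bolt: spring ∈ Red.
(a): anchor matches hinge: anchor ∉ Red.
(c): valve ∉ Red.
(d) (exactly one): hinge ∈ North.
(e): gear matches anchor: gear ∉ Red.
(a): anchor matches hinge: anchor ∉ Left.
(a): anchor matches hinge: anchor ∈ North.
(e): gear matches anchor: gear ∉ Left.
Only one bin left: valve ∈ Left.

Left = {valve}; Red = {bolt, spring}; North = {anchor, gear, hinge}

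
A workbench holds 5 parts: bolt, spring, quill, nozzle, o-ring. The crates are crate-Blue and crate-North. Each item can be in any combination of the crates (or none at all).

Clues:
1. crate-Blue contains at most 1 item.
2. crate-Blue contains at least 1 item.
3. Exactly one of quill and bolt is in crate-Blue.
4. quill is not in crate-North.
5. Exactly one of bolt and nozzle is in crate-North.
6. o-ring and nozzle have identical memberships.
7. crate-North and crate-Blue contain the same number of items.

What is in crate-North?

crate-North = {bolt}

From (4): quill ∉ crate-North.
Suppose bolt ∉ crate-North: no assignment then satisfies all the clues, so bolt ∈ crate-North.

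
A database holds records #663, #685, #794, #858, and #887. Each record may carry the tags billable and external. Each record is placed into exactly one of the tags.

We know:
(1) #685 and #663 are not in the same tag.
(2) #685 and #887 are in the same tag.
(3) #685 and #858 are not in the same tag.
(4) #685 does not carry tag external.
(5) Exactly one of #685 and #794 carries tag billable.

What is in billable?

From (4): #685 ∉ external.
(2): #887 matches #685: #887 ∉ external.
Only one tag left: #685 ∈ billable.
Only one tag left: #887 ∈ billable.
(1): #663 ∉ billable.
(3): #858 ∉ billable.
(5) (exactly one): #794 ∉ billable.
Only one tag left: #663 ∈ external.
Only one tag left: #794 ∈ external.
Only one tag left: #858 ∈ external.

billable = {#685, #887}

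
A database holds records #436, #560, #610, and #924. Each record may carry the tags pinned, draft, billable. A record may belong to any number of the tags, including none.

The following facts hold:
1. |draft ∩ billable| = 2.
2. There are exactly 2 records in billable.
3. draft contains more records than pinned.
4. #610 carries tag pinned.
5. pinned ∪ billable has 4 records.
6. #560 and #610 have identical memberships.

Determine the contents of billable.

billable = {#436, #924}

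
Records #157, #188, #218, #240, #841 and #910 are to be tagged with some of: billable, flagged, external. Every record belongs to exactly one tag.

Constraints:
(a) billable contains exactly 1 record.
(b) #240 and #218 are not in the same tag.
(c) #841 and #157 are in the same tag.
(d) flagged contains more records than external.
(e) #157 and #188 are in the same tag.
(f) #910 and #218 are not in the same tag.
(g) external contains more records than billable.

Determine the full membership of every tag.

billable = {#218}; flagged = {#157, #188, #841}; external = {#240, #910}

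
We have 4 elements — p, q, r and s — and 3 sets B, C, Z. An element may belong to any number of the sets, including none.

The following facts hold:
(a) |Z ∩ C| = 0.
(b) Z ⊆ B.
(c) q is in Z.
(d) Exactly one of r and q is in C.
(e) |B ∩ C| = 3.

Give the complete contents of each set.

B = {p, q, r, s}; C = {p, r, s}; Z = {q}

From (c): q ∈ Z.
(b) with q ∈ Z: q ∈ B.
Suppose p ∉ B: no assignment then satisfies all the clues, so p ∈ B.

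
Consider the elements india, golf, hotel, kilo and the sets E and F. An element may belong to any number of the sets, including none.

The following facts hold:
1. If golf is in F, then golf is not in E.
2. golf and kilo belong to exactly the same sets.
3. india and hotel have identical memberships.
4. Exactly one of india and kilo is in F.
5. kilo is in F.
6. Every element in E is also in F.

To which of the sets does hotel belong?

hotel: none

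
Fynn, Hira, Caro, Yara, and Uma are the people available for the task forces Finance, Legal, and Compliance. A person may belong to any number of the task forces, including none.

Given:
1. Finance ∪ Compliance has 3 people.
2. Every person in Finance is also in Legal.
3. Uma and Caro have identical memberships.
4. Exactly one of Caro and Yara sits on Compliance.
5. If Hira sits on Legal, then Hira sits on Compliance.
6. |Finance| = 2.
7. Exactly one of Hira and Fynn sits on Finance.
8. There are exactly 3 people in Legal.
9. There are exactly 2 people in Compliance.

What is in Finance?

Finance = {Fynn, Yara}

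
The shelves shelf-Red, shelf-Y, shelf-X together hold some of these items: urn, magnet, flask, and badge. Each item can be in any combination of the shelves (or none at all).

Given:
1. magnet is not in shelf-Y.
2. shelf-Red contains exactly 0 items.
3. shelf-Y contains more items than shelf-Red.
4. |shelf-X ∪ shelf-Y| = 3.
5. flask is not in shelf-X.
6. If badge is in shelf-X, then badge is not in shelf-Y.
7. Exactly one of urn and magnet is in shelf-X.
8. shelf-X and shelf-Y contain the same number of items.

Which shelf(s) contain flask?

flask: shelf-Y

From (1): magnet ∉ shelf-Y.
From (5): flask ∉ shelf-X.
(2): shelf-Red already has 0, so the rest are out.
Suppose flask ∉ shelf-Y: no assignment then satisfies all the clues, so flask ∈ shelf-Y.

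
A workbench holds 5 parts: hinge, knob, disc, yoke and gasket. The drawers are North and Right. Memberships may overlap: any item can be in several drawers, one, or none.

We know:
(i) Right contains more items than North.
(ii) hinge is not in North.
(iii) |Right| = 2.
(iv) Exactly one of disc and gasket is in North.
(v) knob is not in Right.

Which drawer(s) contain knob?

knob: none

From (ii): hinge ∉ North.
From (v): knob ∉ Right.
Suppose knob ∈ North: no assignment then satisfies all the clues, so knob ∉ North.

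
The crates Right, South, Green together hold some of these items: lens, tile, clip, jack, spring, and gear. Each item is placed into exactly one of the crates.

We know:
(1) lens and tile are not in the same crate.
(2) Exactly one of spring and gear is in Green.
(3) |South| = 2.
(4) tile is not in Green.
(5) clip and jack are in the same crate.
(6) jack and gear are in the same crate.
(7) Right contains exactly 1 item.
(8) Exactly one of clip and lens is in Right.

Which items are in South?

From (4): tile ∉ Green.
Suppose lens ∈ South: no assignment then satisfies all the clues, so lens ∉ South.

South = {spring, tile}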